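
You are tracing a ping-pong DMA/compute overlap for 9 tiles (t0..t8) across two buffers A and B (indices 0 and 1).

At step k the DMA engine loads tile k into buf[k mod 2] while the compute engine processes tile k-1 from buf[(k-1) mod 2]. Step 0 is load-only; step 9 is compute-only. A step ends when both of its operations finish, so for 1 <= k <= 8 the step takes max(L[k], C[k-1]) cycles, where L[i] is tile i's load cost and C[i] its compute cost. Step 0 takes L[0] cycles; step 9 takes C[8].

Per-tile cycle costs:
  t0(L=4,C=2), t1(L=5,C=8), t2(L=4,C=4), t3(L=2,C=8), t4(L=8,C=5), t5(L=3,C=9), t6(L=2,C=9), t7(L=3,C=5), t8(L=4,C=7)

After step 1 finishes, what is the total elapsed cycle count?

end_cycle[1] = 9

[0] DMA t0→A (4c) ∥ CU idle ⇒ 4c, clock 4
[1] DMA t1→B (5c) ∥ CU A:t0 (2c) ⇒ 5c, clock 9
[2] DMA t2→A (4c) ∥ CU B:t1 (8c) ⇒ 8c, clock 17
[3] DMA t3→B (2c) ∥ CU A:t2 (4c) ⇒ 4c, clock 21
[4] DMA t4→A (8c) ∥ CU B:t3 (8c) ⇒ 8c, clock 29
[5] DMA t5→B (3c) ∥ CU A:t4 (5c) ⇒ 5c, clock 34
[6] DMA t6→A (2c) ∥ CU B:t5 (9c) ⇒ 9c, clock 43
[7] DMA t7→B (3c) ∥ CU A:t6 (9c) ⇒ 9c, clock 52
[8] DMA t8→A (4c) ∥ CU B:t7 (5c) ⇒ 5c, clock 57
[9] DMA idle ∥ CU A:t8 (7c) ⇒ 7c, clock 64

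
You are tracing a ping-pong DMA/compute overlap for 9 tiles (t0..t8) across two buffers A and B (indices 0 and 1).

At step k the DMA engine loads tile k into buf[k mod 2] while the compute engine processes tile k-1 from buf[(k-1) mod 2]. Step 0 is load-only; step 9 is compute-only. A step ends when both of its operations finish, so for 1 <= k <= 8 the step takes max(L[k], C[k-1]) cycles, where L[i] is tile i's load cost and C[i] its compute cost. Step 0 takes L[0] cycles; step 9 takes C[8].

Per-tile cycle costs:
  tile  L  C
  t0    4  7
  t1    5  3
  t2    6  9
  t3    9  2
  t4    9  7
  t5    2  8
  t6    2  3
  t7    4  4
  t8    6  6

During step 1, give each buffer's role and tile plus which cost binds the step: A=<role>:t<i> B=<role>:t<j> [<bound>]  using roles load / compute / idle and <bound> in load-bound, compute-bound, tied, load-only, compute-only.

k=0 load=t0/4c comp=- wait=4 total=4
k=1 load=t1/5c comp=t0/7c wait=7 total=11
k=2 load=t2/6c comp=t1/3c wait=6 total=17
k=3 load=t3/9c comp=t2/9c wait=9 total=26
k=4 load=t4/9c comp=t3/2c wait=9 total=35
k=5 load=t5/2c comp=t4/7c wait=7 total=42
k=6 load=t6/2c comp=t5/8c wait=8 total=50
k=7 load=t7/4c comp=t6/3c wait=4 total=54
k=8 load=t8/6c comp=t7/4c wait=6 total=60
k=9 load=- comp=t8/6c wait=6 total=66

step 1: A=compute:t0 B=load:t1 [compute-bound]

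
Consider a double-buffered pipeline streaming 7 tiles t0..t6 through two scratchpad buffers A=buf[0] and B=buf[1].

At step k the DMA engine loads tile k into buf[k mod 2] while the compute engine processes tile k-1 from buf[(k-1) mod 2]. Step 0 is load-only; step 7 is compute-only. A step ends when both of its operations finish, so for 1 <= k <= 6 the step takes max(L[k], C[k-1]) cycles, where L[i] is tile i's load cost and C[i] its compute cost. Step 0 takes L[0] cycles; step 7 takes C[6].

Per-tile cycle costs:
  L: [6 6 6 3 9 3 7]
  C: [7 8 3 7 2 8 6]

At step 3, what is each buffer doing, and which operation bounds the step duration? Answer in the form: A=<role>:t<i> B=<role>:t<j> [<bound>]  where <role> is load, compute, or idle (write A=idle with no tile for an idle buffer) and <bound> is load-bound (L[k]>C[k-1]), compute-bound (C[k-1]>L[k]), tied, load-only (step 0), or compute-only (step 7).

step 3: A=compute:t2 B=load:t3 [tied]

step 0: L[0]=6 → dur=6, Σ=6 | A=load:t0 B=idle [load-only]
step 1: L[1]=6 C[0]=7 → dur=7, Σ=13 | A=compute:t0 B=load:t1 [compute-bound]
step 2: L[2]=6 C[1]=8 → dur=8, Σ=21 | A=load:t2 B=compute:t1 [compute-bound]
step 3: L[3]=3 C[2]=3 → dur=3, Σ=24 | A=compute:t2 B=load:t3 [tied]
step 4: L[4]=9 C[3]=7 → dur=9, Σ=33 | A=load:t4 B=compute:t3 [load-bound]
step 5: L[5]=3 C[4]=2 → dur=3, Σ=36 | A=compute:t4 B=load:t5 [load-bound]
step 6: L[6]=7 C[5]=8 → dur=8, Σ=44 | A=load:t6 B=compute:t5 [compute-bound]
step 7: C[6]=6 → dur=6, Σ=50 | A=compute:t6 B=idle [compute-only]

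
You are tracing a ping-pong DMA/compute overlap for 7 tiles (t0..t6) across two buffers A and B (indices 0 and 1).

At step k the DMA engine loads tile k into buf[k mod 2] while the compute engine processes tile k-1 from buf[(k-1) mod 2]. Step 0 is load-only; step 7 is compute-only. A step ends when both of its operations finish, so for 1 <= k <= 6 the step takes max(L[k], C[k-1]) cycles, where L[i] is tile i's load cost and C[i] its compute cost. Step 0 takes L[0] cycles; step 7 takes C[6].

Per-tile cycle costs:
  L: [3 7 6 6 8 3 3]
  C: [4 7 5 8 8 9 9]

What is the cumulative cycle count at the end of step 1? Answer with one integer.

step 0: L[0]=3 → dur=3, Σ=3 | A=load:t0 B=idle [load-only]
step 1: L[1]=7 C[0]=4 → dur=7, Σ=10 | A=compute:t0 B=load:t1 [load-bound]
step 2: L[2]=6 C[1]=7 → dur=7, Σ=17 | A=load:t2 B=compute:t1 [compute-bound]
step 3: L[3]=6 C[2]=5 → dur=6, Σ=23 | A=compute:t2 B=load:t3 [load-bound]
step 4: L[4]=8 C[3]=8 → dur=8, Σ=31 | A=load:t4 B=compute:t3 [tied]
step 5: L[5]=3 C[4]=8 → dur=8, Σ=39 | A=compute:t4 B=load:t5 [compute-bound]
step 6: L[6]=3 C[5]=9 → dur=9, Σ=48 | A=load:t6 B=compute:t5 [compute-bound]
step 7: C[6]=9 → dur=9, Σ=57 | A=compute:t6 B=idle [compute-only]

end_cycle[1] = 10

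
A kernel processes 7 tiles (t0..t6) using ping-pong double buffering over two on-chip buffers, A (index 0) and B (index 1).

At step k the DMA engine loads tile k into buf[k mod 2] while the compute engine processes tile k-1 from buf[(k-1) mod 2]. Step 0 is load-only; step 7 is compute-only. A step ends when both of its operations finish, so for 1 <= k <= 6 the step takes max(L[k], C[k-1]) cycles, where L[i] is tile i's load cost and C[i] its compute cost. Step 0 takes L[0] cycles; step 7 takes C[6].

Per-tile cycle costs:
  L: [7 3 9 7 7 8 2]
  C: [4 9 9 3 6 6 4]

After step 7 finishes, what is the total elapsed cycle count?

k=0 load=t0/7c comp=- wait=7 total=7
k=1 load=t1/3c comp=t0/4c wait=4 total=11
k=2 load=t2/9c comp=t1/9c wait=9 total=20
k=3 load=t3/7c comp=t2/9c wait=9 total=29
k=4 load=t4/7c comp=t3/3c wait=7 total=36
k=5 load=t5/8c comp=t4/6c wait=8 total=44
k=6 load=t6/2c comp=t5/6c wait=6 total=50
k=7 load=- comp=t6/4c wait=4 total=54

end_cycle[7] = 54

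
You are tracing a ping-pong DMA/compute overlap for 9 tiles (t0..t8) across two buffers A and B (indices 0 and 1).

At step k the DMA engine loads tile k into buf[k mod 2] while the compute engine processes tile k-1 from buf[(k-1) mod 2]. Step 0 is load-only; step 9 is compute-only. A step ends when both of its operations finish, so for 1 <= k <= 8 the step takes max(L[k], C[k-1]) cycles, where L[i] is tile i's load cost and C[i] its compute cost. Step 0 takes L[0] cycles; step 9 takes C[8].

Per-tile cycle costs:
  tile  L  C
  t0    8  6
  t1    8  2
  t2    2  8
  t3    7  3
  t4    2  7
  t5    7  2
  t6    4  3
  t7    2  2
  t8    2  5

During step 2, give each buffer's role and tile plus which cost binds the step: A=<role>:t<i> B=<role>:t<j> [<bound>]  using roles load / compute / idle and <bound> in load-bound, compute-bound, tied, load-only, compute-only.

step 2: A=load:t2 B=compute:t1 [tied]

[0] DMA t0→A (8c) ∥ CU idle ⇒ 8c, clock 8
[1] DMA t1→B (8c) ∥ CU A:t0 (6c) ⇒ 8c, clock 16
[2] DMA t2→A (2c) ∥ CU B:t1 (2c) ⇒ 2c, clock 18
[3] DMA t3→B (7c) ∥ CU A:t2 (8c) ⇒ 8c, clock 26
[4] DMA t4→A (2c) ∥ CU B:t3 (3c) ⇒ 3c, clock 29
[5] DMA t5→B (7c) ∥ CU A:t4 (7c) ⇒ 7c, clock 36
[6] DMA t6→A (4c) ∥ CU B:t5 (2c) ⇒ 4c, clock 40
[7] DMA t7→B (2c) ∥ CU A:t6 (3c) ⇒ 3c, clock 43
[8] DMA t8→A (2c) ∥ CU B:t7 (2c) ⇒ 2c, clock 45
[9] DMA idle ∥ CU A:t8 (5c) ⇒ 5c, clock 50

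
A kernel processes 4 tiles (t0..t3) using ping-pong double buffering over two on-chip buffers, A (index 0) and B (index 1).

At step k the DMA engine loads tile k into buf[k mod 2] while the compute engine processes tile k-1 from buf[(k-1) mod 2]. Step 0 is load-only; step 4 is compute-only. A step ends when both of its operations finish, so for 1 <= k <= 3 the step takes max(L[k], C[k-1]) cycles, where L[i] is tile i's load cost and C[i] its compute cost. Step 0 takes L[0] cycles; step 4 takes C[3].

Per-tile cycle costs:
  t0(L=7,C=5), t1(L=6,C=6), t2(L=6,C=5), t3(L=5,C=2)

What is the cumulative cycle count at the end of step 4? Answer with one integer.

  0. 7=7c; end=7; A:t0 B:-
  1. max(6,5)=6c; end=13; A:t0 B:t1
  2. max(6,6)=6c; end=19; A:t2 B:t1
  3. max(5,5)=5c; end=24; A:t2 B:t3
  4. 2=2c; end=26; A:t2 B:t3

end_cycle[4] = 26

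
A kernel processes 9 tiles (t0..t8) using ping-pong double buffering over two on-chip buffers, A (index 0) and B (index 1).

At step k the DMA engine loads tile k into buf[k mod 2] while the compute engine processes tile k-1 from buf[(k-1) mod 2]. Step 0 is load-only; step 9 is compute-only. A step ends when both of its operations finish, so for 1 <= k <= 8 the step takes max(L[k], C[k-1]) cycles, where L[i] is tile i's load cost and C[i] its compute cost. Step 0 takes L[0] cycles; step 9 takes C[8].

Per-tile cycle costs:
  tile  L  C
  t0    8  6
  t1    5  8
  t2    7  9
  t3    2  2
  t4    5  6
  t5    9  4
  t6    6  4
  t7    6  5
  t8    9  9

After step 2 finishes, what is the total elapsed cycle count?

k=0 load=t0/8c comp=- wait=8 total=8
k=1 load=t1/5c comp=t0/6c wait=6 total=14
k=2 load=t2/7c comp=t1/8c wait=8 total=22
k=3 load=t3/2c comp=t2/9c wait=9 total=31
k=4 load=t4/5c comp=t3/2c wait=5 total=36
k=5 load=t5/9c comp=t4/6c wait=9 total=45
k=6 load=t6/6c comp=t5/4c wait=6 total=51
k=7 load=t7/6c comp=t6/4c wait=6 total=57
k=8 load=t8/9c comp=t7/5c wait=9 total=66
k=9 load=- comp=t8/9c wait=9 total=75

end_cycle[2] = 22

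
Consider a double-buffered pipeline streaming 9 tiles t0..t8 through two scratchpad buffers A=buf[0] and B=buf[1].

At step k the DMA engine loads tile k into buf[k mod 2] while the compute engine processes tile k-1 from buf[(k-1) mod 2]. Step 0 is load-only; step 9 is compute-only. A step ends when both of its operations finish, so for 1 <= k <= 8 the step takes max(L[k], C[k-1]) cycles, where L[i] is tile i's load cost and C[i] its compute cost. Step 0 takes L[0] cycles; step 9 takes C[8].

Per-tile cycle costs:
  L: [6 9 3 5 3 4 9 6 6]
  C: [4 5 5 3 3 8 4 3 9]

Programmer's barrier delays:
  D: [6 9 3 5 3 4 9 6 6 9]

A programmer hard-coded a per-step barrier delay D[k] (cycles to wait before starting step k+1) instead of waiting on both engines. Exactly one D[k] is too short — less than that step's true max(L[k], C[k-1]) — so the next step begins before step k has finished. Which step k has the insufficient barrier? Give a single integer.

hazard at step 2

step 0: need L[0]=6 = 6; D[0]=6 ok
step 1: need max(L[1]=9,C[0]=4) = 9; D[1]=9 ok
step 2: need max(L[2]=3,C[1]=5) = 5; D[2]=3 SHORT
step 3: need max(L[3]=5,C[2]=5) = 5; D[3]=5 ok
step 4: need max(L[4]=3,C[3]=3) = 3; D[4]=3 ok
step 5: need max(L[5]=4,C[4]=3) = 4; D[5]=4 ok
step 6: need max(L[6]=9,C[5]=8) = 9; D[6]=9 ok
step 7: need max(L[7]=6,C[6]=4) = 6; D[7]=6 ok
step 8: need max(L[8]=6,C[7]=3) = 6; D[8]=6 ok
step 9: need C[8]=9 = 9; D[9]=9 ok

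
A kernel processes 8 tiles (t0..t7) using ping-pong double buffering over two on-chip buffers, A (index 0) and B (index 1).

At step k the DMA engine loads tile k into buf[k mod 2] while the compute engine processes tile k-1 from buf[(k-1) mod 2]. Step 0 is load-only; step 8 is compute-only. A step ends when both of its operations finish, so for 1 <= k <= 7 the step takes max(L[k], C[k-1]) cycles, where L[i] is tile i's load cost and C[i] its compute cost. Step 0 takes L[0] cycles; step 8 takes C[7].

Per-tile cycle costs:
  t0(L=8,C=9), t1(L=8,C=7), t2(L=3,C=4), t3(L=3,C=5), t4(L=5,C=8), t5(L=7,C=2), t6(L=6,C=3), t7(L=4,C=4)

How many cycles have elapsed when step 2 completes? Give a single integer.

end_cycle[2] = 24

  0. 8=8c; end=8; A:t0 B:-
  1. max(8,9)=9c; end=17; A:t0 B:t1
  2. max(3,7)=7c; end=24; A:t2 B:t1
  3. max(3,4)=4c; end=28; A:t2 B:t3
  4. max(5,5)=5c; end=33; A:t4 B:t3
  5. max(7,8)=8c; end=41; A:t4 B:t5
  6. max(6,2)=6c; end=47; A:t6 B:t5
  7. max(4,3)=4c; end=51; A:t6 B:t7
  8. 4=4c; end=55; A:t6 B:t7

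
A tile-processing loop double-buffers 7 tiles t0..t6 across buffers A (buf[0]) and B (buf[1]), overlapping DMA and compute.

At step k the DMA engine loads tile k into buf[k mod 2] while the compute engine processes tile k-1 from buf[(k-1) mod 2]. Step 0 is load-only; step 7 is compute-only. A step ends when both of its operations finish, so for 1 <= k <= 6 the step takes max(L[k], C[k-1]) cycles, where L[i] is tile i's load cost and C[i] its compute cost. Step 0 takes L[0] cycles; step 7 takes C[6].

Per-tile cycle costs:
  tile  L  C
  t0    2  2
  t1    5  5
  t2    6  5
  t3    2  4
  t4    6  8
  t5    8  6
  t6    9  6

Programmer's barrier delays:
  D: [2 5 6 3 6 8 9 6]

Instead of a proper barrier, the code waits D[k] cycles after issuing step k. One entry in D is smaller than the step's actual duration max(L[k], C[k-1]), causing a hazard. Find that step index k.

hazard at step 3

[0] required=L[0]=2=2 vs D=2 ok
[1] required=max(L[1]=5,C[0]=2)=5 vs D=5 ok
[2] required=max(L[2]=6,C[1]=5)=6 vs D=6 ok
[3] required=max(L[3]=2,C[2]=5)=5 vs D=3 SHORT
[4] required=max(L[4]=6,C[3]=4)=6 vs D=6 ok
[5] required=max(L[5]=8,C[4]=8)=8 vs D=8 ok
[6] required=max(L[6]=9,C[5]=6)=9 vs D=9 ok
[7] required=C[6]=6=6 vs D=6 ok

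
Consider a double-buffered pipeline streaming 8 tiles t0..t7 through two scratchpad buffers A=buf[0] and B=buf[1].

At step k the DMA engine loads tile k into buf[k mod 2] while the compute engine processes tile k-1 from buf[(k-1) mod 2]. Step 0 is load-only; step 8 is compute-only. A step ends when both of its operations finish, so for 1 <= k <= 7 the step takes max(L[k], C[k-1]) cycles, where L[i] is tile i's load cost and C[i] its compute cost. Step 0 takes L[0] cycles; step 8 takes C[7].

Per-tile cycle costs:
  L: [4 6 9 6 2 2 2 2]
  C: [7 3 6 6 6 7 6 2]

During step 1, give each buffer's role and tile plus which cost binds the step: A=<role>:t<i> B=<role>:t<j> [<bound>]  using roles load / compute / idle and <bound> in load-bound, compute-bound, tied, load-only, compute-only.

step 1: A=compute:t0 B=load:t1 [compute-bound]

[0] DMA t0→A (4c) ∥ CU idle ⇒ 4c, clock 4
[1] DMA t1→B (6c) ∥ CU A:t0 (7c) ⇒ 7c, clock 11
[2] DMA t2→A (9c) ∥ CU B:t1 (3c) ⇒ 9c, clock 20
[3] DMA t3→B (6c) ∥ CU A:t2 (6c) ⇒ 6c, clock 26
[4] DMA t4→A (2c) ∥ CU B:t3 (6c) ⇒ 6c, clock 32
[5] DMA t5→B (2c) ∥ CU A:t4 (6c) ⇒ 6c, clock 38
[6] DMA t6→A (2c) ∥ CU B:t5 (7c) ⇒ 7c, clock 45
[7] DMA t7→B (2c) ∥ CU A:t6 (6c) ⇒ 6c, clock 51
[8] DMA idle ∥ CU B:t7 (2c) ⇒ 2c, clock 53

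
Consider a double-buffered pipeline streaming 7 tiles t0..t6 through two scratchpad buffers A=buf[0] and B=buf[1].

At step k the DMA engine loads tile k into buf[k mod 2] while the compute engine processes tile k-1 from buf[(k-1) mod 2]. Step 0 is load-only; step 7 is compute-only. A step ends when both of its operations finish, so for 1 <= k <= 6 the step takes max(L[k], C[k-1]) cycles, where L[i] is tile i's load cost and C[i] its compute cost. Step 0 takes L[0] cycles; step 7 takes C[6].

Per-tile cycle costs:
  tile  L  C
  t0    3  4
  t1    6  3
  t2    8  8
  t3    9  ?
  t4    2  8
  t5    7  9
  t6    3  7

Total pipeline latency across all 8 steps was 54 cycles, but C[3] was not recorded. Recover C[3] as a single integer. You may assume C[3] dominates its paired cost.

step 0 = dur = L[0]=3 = 3
step 1 = dur = max(L[1]=6, C[0]=4) = 6
step 2 = dur = max(L[2]=8, C[1]=3) = 8
step 3 = dur = max(L[3]=9, C[2]=8) = 9
step 4 = dur = max(L[4]=2, C[3]=?) = C[3]  (unknown; binding)
step 5 = dur = max(L[5]=7, C[4]=8) = 8
step 6 = dur = max(L[6]=3, C[5]=9) = 9
step 7 = dur = C[6]=7 = 7
sum of known step durations = 50
dur[4] = total - known = 54 - 50 = 4
C[3] is the binding max in step 4, so C[3] = dur[4] = 4

C[3] = 4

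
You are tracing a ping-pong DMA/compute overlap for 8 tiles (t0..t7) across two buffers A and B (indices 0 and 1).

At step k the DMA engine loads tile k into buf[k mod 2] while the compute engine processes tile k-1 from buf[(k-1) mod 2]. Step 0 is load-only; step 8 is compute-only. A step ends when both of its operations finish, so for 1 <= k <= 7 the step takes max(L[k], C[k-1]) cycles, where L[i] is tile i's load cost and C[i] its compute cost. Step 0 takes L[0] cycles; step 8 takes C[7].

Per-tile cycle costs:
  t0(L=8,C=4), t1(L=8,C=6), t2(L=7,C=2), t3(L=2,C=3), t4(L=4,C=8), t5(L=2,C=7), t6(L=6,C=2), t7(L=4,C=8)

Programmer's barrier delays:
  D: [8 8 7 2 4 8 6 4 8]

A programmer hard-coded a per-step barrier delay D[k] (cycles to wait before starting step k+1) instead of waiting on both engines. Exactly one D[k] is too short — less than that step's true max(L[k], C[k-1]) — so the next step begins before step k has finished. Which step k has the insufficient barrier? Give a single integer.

step 0: need L[0]=8 = 8; D[0]=8 ok
step 1: need max(L[1]=8,C[0]=4) = 8; D[1]=8 ok
step 2: need max(L[2]=7,C[1]=6) = 7; D[2]=7 ok
step 3: need max(L[3]=2,C[2]=2) = 2; D[3]=2 ok
step 4: need max(L[4]=4,C[3]=3) = 4; D[4]=4 ok
step 5: need max(L[5]=2,C[4]=8) = 8; D[5]=8 ok
step 6: need max(L[6]=6,C[5]=7) = 7; D[6]=6 SHORT
step 7: need max(L[7]=4,C[6]=2) = 4; D[7]=4 ok
step 8: need C[7]=8 = 8; D[8]=8 ok

hazard at step 6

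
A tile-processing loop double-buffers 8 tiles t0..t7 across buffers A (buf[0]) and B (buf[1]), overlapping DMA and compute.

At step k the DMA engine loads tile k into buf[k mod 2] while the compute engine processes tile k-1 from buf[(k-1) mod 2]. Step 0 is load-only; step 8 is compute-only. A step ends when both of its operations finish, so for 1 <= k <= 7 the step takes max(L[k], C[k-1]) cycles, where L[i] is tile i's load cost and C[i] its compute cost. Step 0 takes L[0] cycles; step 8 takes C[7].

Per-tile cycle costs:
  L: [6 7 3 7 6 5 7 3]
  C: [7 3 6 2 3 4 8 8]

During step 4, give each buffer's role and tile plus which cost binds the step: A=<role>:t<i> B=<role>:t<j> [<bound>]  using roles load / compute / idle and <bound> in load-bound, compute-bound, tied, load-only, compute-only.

k=0 load=t0/6c comp=- wait=6 total=6
k=1 load=t1/7c comp=t0/7c wait=7 total=13
k=2 load=t2/3c comp=t1/3c wait=3 total=16
k=3 load=t3/7c comp=t2/6c wait=7 total=23
k=4 load=t4/6c comp=t3/2c wait=6 total=29
k=5 load=t5/5c comp=t4/3c wait=5 total=34
k=6 load=t6/7c comp=t5/4c wait=7 total=41
k=7 load=t7/3c comp=t6/8c wait=8 total=49
k=8 load=- comp=t7/8c wait=8 total=57

step 4: A=load:t4 B=compute:t3 [load-bound]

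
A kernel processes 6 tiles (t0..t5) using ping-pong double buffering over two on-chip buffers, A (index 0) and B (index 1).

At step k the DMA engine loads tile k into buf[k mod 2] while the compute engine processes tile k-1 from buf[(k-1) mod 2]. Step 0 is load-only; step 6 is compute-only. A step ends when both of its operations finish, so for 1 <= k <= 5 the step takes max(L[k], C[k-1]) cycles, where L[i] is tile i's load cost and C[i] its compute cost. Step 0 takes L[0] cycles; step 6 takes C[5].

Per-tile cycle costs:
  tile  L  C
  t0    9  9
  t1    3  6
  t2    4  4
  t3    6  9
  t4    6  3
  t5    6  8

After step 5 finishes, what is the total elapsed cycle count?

end_cycle[5] = 45

  0. 9=9c; end=9; A:t0 B:-
  1. max(3,9)=9c; end=18; A:t0 B:t1
  2. max(4,6)=6c; end=24; A:t2 B:t1
  3. max(6,4)=6c; end=30; A:t2 B:t3
  4. max(6,9)=9c; end=39; A:t4 B:t3
  5. max(6,3)=6c; end=45; A:t4 B:t5
  6. 8=8c; end=53; A:t4 B:t5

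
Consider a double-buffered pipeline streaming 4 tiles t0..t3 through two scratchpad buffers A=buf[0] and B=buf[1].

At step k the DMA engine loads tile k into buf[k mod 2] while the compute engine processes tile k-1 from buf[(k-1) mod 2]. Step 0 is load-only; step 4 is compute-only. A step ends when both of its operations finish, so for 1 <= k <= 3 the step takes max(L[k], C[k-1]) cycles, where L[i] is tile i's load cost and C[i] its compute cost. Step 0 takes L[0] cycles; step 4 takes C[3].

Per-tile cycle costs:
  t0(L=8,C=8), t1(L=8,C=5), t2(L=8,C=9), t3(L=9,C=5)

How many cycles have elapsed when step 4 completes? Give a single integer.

end_cycle[4] = 38

[0] DMA t0→A (8c) ∥ CU idle ⇒ 8c, clock 8
[1] DMA t1→B (8c) ∥ CU A:t0 (8c) ⇒ 8c, clock 16
[2] DMA t2→A (8c) ∥ CU B:t1 (5c) ⇒ 8c, clock 24
[3] DMA t3→B (9c) ∥ CU A:t2 (9c) ⇒ 9c, clock 33
[4] DMA idle ∥ CU B:t3 (5c) ⇒ 5c, clock 38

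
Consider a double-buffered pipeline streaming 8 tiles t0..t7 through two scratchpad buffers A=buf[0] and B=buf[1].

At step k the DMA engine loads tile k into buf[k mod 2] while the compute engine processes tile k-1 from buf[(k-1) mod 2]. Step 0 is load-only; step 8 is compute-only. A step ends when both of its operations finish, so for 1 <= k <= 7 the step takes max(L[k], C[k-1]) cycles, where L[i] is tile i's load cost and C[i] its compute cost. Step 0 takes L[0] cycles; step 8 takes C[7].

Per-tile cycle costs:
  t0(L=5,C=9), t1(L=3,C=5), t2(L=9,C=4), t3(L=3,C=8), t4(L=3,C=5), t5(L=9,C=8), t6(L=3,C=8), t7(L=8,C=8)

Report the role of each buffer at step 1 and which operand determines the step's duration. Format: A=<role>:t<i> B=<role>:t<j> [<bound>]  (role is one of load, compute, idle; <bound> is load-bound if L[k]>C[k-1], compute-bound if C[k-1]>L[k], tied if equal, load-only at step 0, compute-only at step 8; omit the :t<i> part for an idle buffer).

k=0 load=t0/5c comp=- wait=5 total=5
k=1 load=t1/3c comp=t0/9c wait=9 total=14
k=2 load=t2/9c comp=t1/5c wait=9 total=23
k=3 load=t3/3c comp=t2/4c wait=4 total=27
k=4 load=t4/3c comp=t3/8c wait=8 total=35
k=5 load=t5/9c comp=t4/5c wait=9 total=44
k=6 load=t6/3c comp=t5/8c wait=8 total=52
k=7 load=t7/8c comp=t6/8c wait=8 total=60
k=8 load=- comp=t7/8c wait=8 total=68

step 1: A=compute:t0 B=load:t1 [compute-bound]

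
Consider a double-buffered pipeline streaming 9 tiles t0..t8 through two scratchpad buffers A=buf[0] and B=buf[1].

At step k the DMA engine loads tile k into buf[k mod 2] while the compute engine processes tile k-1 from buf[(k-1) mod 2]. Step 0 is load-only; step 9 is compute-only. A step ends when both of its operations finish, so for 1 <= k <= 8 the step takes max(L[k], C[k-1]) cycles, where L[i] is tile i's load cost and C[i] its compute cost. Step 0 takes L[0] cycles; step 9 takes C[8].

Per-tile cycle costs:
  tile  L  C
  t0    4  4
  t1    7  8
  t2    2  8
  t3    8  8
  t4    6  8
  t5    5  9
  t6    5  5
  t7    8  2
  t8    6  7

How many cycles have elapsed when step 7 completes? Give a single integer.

  0. 4=4c; end=4; A:t0 B:-
  1. max(7,4)=7c; end=11; A:t0 B:t1
  2. max(2,8)=8c; end=19; A:t2 B:t1
  3. max(8,8)=8c; end=27; A:t2 B:t3
  4. max(6,8)=8c; end=35; A:t4 B:t3
  5. max(5,8)=8c; end=43; A:t4 B:t5
  6. max(5,9)=9c; end=52; A:t6 B:t5
  7. max(8,5)=8c; end=60; A:t6 B:t7
  8. max(6,2)=6c; end=66; A:t8 B:t7
  9. 7=7c; end=73; A:t8 B:t7

end_cycle[7] = 60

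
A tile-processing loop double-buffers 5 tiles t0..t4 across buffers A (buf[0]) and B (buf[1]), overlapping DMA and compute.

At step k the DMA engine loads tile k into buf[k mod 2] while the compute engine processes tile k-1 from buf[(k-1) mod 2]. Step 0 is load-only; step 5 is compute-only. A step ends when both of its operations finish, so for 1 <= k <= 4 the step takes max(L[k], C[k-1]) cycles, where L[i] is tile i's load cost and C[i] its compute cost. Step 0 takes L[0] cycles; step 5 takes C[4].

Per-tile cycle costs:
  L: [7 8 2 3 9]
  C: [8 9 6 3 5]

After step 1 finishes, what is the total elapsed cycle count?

step 0: L[0]=7 → dur=7, Σ=7 | A=load:t0 B=idle [load-only]
step 1: L[1]=8 C[0]=8 → dur=8, Σ=15 | A=compute:t0 B=load:t1 [tied]
step 2: L[2]=2 C[1]=9 → dur=9, Σ=24 | A=load:t2 B=compute:t1 [compute-bound]
step 3: L[3]=3 C[2]=6 → dur=6, Σ=30 | A=compute:t2 B=load:t3 [compute-bound]
step 4: L[4]=9 C[3]=3 → dur=9, Σ=39 | A=load:t4 B=compute:t3 [load-bound]
step 5: C[4]=5 → dur=5, Σ=44 | A=compute:t4 B=idle [compute-only]

end_cycle[1] = 15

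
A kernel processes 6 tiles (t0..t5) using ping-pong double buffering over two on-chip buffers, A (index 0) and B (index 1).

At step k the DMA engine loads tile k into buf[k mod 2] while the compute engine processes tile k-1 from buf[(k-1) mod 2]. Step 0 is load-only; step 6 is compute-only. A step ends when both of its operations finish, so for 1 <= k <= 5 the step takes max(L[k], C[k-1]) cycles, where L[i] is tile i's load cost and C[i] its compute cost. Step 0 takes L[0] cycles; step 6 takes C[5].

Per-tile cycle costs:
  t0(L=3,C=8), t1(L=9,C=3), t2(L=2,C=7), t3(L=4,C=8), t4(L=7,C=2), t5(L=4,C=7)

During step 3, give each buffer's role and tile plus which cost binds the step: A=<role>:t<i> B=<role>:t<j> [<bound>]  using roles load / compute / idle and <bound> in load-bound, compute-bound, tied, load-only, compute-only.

step 0: L[0]=3 → dur=3, Σ=3 | A=load:t0 B=idle [load-only]
step 1: L[1]=9 C[0]=8 → dur=9, Σ=12 | A=compute:t0 B=load:t1 [load-bound]
step 2: L[2]=2 C[1]=3 → dur=3, Σ=15 | A=load:t2 B=compute:t1 [compute-bound]
step 3: L[3]=4 C[2]=7 → dur=7, Σ=22 | A=compute:t2 B=load:t3 [compute-bound]
step 4: L[4]=7 C[3]=8 → dur=8, Σ=30 | A=load:t4 B=compute:t3 [compute-bound]
step 5: L[5]=4 C[4]=2 → dur=4, Σ=34 | A=compute:t4 B=load:t5 [load-bound]
step 6: C[5]=7 → dur=7, Σ=41 | A=idle B=compute:t5 [compute-only]

step 3: A=compute:t2 B=load:t3 [compute-bound]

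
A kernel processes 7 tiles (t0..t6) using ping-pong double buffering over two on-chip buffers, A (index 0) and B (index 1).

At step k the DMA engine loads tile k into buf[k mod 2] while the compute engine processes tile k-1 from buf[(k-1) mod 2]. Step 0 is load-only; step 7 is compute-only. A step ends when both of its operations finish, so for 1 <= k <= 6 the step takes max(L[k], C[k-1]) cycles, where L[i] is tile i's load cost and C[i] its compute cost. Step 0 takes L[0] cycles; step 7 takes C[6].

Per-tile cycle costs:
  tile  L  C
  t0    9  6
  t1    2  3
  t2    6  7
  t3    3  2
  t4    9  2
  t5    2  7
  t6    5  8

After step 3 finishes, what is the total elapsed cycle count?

end_cycle[3] = 28

  0. 9=9c; end=9; A:t0 B:-
  1. max(2,6)=6c; end=15; A:t0 B:t1
  2. max(6,3)=6c; end=21; A:t2 B:t1
  3. max(3,7)=7c; end=28; A:t2 B:t3
  4. max(9,2)=9c; end=37; A:t4 B:t3
  5. max(2,2)=2c; end=39; A:t4 B:t5
  6. max(5,7)=7c; end=46; A:t6 B:t5
  7. 8=8c; end=54; A:t6 B:t5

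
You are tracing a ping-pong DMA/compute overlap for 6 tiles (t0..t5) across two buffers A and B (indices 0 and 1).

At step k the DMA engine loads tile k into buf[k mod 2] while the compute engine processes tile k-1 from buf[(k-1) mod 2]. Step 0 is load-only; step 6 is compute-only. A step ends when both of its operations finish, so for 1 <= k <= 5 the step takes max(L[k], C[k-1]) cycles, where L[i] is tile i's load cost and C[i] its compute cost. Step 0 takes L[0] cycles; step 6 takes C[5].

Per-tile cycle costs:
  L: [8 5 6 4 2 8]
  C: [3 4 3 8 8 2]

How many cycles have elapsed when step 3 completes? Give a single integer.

end_cycle[3] = 23

[0] DMA t0→A (8c) ∥ CU idle ⇒ 8c, clock 8
[1] DMA t1→B (5c) ∥ CU A:t0 (3c) ⇒ 5c, clock 13
[2] DMA t2→A (6c) ∥ CU B:t1 (4c) ⇒ 6c, clock 19
[3] DMA t3→B (4c) ∥ CU A:t2 (3c) ⇒ 4c, clock 23
[4] DMA t4→A (2c) ∥ CU B:t3 (8c) ⇒ 8c, clock 31
[5] DMA t5→B (8c) ∥ CU A:t4 (8c) ⇒ 8c, clock 39
[6] DMA idle ∥ CU B:t5 (2c) ⇒ 2c, clock 41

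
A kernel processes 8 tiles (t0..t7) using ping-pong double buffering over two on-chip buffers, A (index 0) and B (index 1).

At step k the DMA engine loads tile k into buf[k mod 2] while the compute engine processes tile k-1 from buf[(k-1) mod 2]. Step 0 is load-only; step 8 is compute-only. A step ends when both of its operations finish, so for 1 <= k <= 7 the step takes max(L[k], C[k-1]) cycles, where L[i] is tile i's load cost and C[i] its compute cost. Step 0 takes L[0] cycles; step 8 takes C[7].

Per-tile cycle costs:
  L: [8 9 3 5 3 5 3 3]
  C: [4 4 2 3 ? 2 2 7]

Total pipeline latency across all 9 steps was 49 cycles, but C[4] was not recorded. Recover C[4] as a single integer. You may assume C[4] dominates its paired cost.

C[4] = 7

step 0: dur = L[0]=8 = 8
step 1: dur = max(L[1]=9, C[0]=4) = 9
step 2: dur = max(L[2]=3, C[1]=4) = 4
step 3: dur = max(L[3]=5, C[2]=2) = 5
step 4: dur = max(L[4]=3, C[3]=3) = 3
step 5: dur = max(L[5]=5, C[4]=?) = C[4]  (unknown; binding)
step 6: dur = max(L[6]=3, C[5]=2) = 3
step 7: dur = max(L[7]=3, C[6]=2) = 3
step 8: dur = C[7]=7 = 7
sum of known step durations = 42
dur[5] = total - known = 49 - 42 = 7
C[4] is the binding max in step 5, so C[4] = dur[5] = 7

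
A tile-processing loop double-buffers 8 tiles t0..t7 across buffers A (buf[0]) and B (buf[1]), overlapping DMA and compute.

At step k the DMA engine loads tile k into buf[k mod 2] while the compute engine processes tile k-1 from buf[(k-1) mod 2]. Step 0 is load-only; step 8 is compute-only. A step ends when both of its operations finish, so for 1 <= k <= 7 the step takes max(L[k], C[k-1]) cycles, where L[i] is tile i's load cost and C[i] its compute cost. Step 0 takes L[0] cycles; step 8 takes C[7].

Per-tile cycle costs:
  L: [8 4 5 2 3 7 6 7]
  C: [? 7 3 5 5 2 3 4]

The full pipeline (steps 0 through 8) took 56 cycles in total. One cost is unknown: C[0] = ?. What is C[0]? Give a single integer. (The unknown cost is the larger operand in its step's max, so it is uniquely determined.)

C[0] = 9

step 0 = dur = L[0]=8 = 8
step 1 = dur = max(L[1]=4, C[0]=?) = C[0]  (unknown; binding)
step 2 = dur = max(L[2]=5, C[1]=7) = 7
step 3 = dur = max(L[3]=2, C[2]=3) = 3
step 4 = dur = max(L[4]=3, C[3]=5) = 5
step 5 = dur = max(L[5]=7, C[4]=5) = 7
step 6 = dur = max(L[6]=6, C[5]=2) = 6
step 7 = dur = max(L[7]=7, C[6]=3) = 7
step 8 = dur = C[7]=4 = 4
sum of known step durations = 47
dur[1] = total - known = 56 - 47 = 9
C[0] is the binding max in step 1, so C[0] = dur[1] = 9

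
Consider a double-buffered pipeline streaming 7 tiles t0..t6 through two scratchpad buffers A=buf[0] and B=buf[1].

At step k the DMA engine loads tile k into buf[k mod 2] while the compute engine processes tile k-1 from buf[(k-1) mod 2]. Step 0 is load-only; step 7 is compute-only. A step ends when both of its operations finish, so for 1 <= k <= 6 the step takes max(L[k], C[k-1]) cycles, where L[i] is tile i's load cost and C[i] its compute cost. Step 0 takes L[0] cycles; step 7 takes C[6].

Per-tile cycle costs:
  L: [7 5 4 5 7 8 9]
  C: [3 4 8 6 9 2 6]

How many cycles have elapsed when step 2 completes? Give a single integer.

end_cycle[2] = 16

k=0 load=t0/7c comp=- wait=7 total=7
k=1 load=t1/5c comp=t0/3c wait=5 total=12
k=2 load=t2/4c comp=t1/4c wait=4 total=16
k=3 load=t3/5c comp=t2/8c wait=8 total=24
k=4 load=t4/7c comp=t3/6c wait=7 total=31
k=5 load=t5/8c comp=t4/9c wait=9 total=40
k=6 load=t6/9c comp=t5/2c wait=9 total=49
k=7 load=- comp=t6/6c wait=6 total=55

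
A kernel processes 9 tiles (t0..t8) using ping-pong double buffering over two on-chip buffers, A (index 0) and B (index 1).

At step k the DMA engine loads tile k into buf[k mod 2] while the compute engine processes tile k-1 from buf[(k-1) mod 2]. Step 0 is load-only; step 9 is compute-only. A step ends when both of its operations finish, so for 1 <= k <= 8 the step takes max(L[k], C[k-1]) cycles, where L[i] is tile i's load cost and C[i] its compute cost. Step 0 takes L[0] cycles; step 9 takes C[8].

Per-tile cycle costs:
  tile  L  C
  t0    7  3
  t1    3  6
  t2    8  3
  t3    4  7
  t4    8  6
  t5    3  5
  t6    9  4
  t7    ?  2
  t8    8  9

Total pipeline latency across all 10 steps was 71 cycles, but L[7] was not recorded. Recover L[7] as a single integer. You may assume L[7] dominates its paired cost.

step 0 → dur = L[0]=7 = 7
step 1 → dur = max(L[1]=3, C[0]=3) = 3
step 2 → dur = max(L[2]=8, C[1]=6) = 8
step 3 → dur = max(L[3]=4, C[2]=3) = 4
step 4 → dur = max(L[4]=8, C[3]=7) = 8
step 5 → dur = max(L[5]=3, C[4]=6) = 6
step 6 → dur = max(L[6]=9, C[5]=5) = 9
step 7 → dur = max(L[7]=?, C[6]=4) = L[7]  (unknown; binding)
step 8 → dur = max(L[8]=8, C[7]=2) = 8
step 9 → dur = C[8]=9 = 9
sum of known step durations = 62
dur[7] = total - known = 71 - 62 = 9
L[7] is the binding max in step 7, so L[7] = dur[7] = 9

L[7] = 9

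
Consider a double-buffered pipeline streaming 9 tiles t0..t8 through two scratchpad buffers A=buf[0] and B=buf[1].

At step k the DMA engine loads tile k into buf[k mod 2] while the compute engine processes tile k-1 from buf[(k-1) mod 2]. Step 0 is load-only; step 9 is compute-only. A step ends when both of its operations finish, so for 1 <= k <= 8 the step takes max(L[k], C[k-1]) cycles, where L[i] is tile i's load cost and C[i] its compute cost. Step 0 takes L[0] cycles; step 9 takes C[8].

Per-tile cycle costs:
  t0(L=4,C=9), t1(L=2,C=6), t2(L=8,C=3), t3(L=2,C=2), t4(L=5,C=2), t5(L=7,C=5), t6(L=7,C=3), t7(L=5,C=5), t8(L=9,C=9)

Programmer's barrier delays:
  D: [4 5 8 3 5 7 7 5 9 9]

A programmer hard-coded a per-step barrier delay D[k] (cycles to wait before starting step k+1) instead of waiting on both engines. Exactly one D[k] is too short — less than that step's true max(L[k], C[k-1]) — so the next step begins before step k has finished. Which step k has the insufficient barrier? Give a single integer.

hazard at step 1

[0] required=L[0]=4=4 vs D=4 ok
[1] required=max(L[1]=2,C[0]=9)=9 vs D=5 SHORT
[2] required=max(L[2]=8,C[1]=6)=8 vs D=8 ok
[3] required=max(L[3]=2,C[2]=3)=3 vs D=3 ok
[4] required=max(L[4]=5,C[3]=2)=5 vs D=5 ok
[5] required=max(L[5]=7,C[4]=2)=7 vs D=7 ok
[6] required=max(L[6]=7,C[5]=5)=7 vs D=7 ok
[7] required=max(L[7]=5,C[6]=3)=5 vs D=5 ok
[8] required=max(L[8]=9,C[7]=5)=9 vs D=9 ok
[9] required=C[8]=9=9 vs D=9 ok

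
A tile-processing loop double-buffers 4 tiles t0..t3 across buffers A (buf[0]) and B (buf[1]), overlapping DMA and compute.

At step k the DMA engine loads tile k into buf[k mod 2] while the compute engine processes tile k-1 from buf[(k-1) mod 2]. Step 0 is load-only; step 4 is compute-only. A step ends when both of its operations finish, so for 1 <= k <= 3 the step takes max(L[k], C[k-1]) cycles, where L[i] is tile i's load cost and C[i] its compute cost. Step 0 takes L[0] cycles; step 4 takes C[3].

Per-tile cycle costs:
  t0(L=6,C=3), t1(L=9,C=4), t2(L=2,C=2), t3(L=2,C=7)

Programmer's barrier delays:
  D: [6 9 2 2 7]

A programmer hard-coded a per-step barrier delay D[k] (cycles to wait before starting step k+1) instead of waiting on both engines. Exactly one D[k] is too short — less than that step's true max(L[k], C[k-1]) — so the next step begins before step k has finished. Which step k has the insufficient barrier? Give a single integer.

hazard at step 2

[0] required=L[0]=6=6 vs D=6 ok
[1] required=max(L[1]=9,C[0]=3)=9 vs D=9 ok
[2] required=max(L[2]=2,C[1]=4)=4 vs D=2 SHORT
[3] required=max(L[3]=2,C[2]=2)=2 vs D=2 ok
[4] required=C[3]=7=7 vs D=7 ok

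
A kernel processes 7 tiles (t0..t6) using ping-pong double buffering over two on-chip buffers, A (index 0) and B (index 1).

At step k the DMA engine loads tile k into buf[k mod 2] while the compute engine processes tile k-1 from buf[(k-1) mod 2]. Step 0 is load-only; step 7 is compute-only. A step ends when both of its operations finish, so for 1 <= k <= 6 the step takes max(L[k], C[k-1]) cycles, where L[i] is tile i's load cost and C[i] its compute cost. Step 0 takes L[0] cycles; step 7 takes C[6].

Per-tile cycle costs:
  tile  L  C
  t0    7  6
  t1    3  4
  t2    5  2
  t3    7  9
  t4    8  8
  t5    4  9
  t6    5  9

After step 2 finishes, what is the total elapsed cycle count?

  0. 7=7c; end=7; A:t0 B:-
  1. max(3,6)=6c; end=13; A:t0 B:t1
  2. max(5,4)=5c; end=18; A:t2 B:t1
  3. max(7,2)=7c; end=25; A:t2 B:t3
  4. max(8,9)=9c; end=34; A:t4 B:t3
  5. max(4,8)=8c; end=42; A:t4 B:t5
  6. max(5,9)=9c; end=51; A:t6 B:t5
  7. 9=9c; end=60; A:t6 B:t5

end_cycle[2] = 18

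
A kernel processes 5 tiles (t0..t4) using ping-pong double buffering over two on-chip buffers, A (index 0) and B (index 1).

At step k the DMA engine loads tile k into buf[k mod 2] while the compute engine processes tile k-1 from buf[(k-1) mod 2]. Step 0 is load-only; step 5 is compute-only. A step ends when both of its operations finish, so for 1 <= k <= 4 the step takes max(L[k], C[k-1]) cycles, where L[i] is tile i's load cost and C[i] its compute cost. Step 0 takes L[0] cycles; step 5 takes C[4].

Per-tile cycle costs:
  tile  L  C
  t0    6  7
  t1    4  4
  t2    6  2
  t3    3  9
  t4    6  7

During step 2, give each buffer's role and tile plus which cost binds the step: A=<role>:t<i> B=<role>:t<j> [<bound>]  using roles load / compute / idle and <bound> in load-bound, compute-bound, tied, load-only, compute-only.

k=0 load=t0/6c comp=- wait=6 total=6
k=1 load=t1/4c comp=t0/7c wait=7 total=13
k=2 load=t2/6c comp=t1/4c wait=6 total=19
k=3 load=t3/3c comp=t2/2c wait=3 total=22
k=4 load=t4/6c comp=t3/9c wait=9 total=31
k=5 load=- comp=t4/7c wait=7 total=38

step 2: A=load:t2 B=compute:t1 [load-bound]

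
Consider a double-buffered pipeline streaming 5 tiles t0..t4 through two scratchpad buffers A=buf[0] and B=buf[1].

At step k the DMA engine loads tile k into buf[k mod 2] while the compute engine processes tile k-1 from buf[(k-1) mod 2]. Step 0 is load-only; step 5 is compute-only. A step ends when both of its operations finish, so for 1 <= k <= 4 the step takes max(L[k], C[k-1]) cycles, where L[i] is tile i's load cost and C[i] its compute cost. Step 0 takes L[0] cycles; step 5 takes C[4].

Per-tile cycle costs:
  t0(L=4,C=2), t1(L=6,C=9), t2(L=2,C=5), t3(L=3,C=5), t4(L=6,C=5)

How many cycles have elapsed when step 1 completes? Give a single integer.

k=0 load=t0/4c comp=- wait=4 total=4
k=1 load=t1/6c comp=t0/2c wait=6 total=10
k=2 load=t2/2c comp=t1/9c wait=9 total=19
k=3 load=t3/3c comp=t2/5c wait=5 total=24
k=4 load=t4/6c comp=t3/5c wait=6 total=30
k=5 load=- comp=t4/5c wait=5 total=35

end_cycle[1] = 10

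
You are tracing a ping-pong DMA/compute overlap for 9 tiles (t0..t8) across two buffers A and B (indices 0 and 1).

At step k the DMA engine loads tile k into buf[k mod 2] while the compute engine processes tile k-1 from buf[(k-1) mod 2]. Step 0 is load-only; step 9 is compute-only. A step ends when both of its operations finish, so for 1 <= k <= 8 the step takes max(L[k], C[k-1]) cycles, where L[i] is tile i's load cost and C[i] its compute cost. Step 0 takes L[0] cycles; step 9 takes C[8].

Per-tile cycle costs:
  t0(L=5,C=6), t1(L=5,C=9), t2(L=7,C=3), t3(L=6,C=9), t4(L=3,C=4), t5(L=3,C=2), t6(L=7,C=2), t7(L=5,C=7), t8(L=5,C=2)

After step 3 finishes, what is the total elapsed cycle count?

end_cycle[3] = 26

  0. 5=5c; end=5; A:t0 B:-
  1. max(5,6)=6c; end=11; A:t0 B:t1
  2. max(7,9)=9c; end=20; A:t2 B:t1
  3. max(6,3)=6c; end=26; A:t2 B:t3
  4. max(3,9)=9c; end=35; A:t4 B:t3
  5. max(3,4)=4c; end=39; A:t4 B:t5
  6. max(7,2)=7c; end=46; A:t6 B:t5
  7. max(5,2)=5c; end=51; A:t6 B:t7
  8. max(5,7)=7c; end=58; A:t8 B:t7
  9. 2=2c; end=60; A:t8 B:t7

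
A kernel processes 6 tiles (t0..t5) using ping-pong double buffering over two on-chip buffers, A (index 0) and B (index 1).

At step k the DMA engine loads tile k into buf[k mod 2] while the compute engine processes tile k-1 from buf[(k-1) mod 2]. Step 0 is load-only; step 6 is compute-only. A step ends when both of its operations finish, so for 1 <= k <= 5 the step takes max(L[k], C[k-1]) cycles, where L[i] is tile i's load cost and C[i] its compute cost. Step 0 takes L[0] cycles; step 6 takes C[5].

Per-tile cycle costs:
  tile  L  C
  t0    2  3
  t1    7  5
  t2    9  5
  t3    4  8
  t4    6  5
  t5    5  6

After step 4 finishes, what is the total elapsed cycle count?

  0. 2=2c; end=2; A:t0 B:-
  1. max(7,3)=7c; end=9; A:t0 B:t1
  2. max(9,5)=9c; end=18; A:t2 B:t1
  3. max(4,5)=5c; end=23; A:t2 B:t3
  4. max(6,8)=8c; end=31; A:t4 B:t3
  5. max(5,5)=5c; end=36; A:t4 B:t5
  6. 6=6c; end=42; A:t4 B:t5

end_cycle[4] = 31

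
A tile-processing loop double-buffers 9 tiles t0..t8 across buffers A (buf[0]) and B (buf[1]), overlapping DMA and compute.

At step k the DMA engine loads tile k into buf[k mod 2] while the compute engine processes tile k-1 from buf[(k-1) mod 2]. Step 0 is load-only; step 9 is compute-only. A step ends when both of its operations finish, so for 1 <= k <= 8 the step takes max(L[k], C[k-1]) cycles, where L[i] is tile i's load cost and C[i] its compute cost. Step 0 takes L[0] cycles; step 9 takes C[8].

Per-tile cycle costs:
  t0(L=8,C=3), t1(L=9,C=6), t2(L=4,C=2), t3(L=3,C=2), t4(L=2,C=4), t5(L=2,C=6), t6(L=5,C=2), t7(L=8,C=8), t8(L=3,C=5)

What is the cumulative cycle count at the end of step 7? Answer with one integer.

end_cycle[7] = 46

step 0: L[0]=8 → dur=8, Σ=8 | A=load:t0 B=idle [load-only]
step 1: L[1]=9 C[0]=3 → dur=9, Σ=17 | A=compute:t0 B=load:t1 [load-bound]
step 2: L[2]=4 C[1]=6 → dur=6, Σ=23 | A=load:t2 B=compute:t1 [compute-bound]
step 3: L[3]=3 C[2]=2 → dur=3, Σ=26 | A=compute:t2 B=load:t3 [load-bound]
step 4: L[4]=2 C[3]=2 → dur=2, Σ=28 | A=load:t4 B=compute:t3 [tied]
step 5: L[5]=2 C[4]=4 → dur=4, Σ=32 | A=compute:t4 B=load:t5 [compute-bound]
step 6: L[6]=5 C[5]=6 → dur=6, Σ=38 | A=load:t6 B=compute:t5 [compute-bound]
step 7: L[7]=8 C[6]=2 → dur=8, Σ=46 | A=compute:t6 B=load:t7 [load-bound]
step 8: L[8]=3 C[7]=8 → dur=8, Σ=54 | A=load:t8 B=compute:t7 [compute-bound]
step 9: C[8]=5 → dur=5, Σ=59 | A=compute:t8 B=idle [compute-only]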